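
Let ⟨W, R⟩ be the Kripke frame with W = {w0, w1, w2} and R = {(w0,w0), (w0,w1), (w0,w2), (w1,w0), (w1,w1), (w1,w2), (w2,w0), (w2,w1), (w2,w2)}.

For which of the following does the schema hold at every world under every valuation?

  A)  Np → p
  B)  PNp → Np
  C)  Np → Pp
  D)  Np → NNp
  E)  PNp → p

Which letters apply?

A, B, C, D, E

R is reflexive: each world relates to itself.
R is symmetric: every R-edge is matched by its reverse.
R is transitive: R is closed under composition.
R is euclidean: any two R-successors of the same world are R-related.
R is serial: every world has an R-successor.
(A) Np → p is axiom T; it is valid on a frame exactly when R is reflexive. R is reflexive, so valid.
(B) PNp → Np is the dual of axiom 5; it is valid on a frame exactly when R is euclidean. R is euclidean, so valid.
(C) axiom D: valid iff R is serial. R is serial — valid.
(D) axiom 4: valid iff R is transitive. R is transitive — valid.
(E) PNp → p (the dual of axiom B) characterises the symmetric frames. R is symmetric — valid.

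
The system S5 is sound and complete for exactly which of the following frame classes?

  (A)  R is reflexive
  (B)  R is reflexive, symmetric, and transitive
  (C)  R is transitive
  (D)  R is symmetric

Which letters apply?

B

(A) this class determines T (= KT), not S5.
(B) S5 is sound and complete for exactly this class.
(C) this class determines K4, not S5.
(D) this class determines KB, not S5.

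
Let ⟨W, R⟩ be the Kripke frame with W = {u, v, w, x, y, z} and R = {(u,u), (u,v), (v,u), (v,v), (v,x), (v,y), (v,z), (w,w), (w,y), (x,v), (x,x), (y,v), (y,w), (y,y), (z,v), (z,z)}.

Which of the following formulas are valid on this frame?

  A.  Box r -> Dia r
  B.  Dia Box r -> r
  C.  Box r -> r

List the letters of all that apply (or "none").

A, B, C

R is reflexive: each world relates to itself.
R is symmetric: every R-edge is matched by its reverse.
R is serial: every world has an R-successor.
(A) Box r -> Dia r is axiom D; it is valid on a frame exactly when R is serial. R is serial, so valid.
(B) Dia Box r -> r (the dual of axiom B) characterises the symmetric frames. R is symmetric — valid.
(C) Box r -> r is axiom T, which corresponds to reflexivity. R is reflexive — valid.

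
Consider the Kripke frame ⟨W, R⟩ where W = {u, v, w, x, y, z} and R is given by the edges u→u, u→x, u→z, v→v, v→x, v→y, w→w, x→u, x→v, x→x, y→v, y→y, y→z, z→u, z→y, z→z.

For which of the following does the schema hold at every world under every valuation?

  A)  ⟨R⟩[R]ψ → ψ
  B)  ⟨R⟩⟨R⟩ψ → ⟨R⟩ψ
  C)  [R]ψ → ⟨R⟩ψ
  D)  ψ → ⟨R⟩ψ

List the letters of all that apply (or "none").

A, C, D

R is reflexive: each world relates to itself.
R is symmetric: every R-edge is matched by its reverse.
R is not transitive: u R x and x R v but not u R v.
R is serial: every world has an R-successor.
(A) ⟨R⟩[R]ψ → ψ is the dual of axiom B, which corresponds to symmetry. R is symmetric — valid.
(B) ⟨R⟩⟨R⟩ψ → ⟨R⟩ψ is the dual of axiom 4, which corresponds to transitivity. R is not transitive — not valid.
(C) [R]ψ → ⟨R⟩ψ is axiom D; it is valid on a frame exactly when R is serial. R is serial, so valid.
(D) ψ → ⟨R⟩ψ is the dual of axiom T, which corresponds to reflexivity. R is reflexive — valid.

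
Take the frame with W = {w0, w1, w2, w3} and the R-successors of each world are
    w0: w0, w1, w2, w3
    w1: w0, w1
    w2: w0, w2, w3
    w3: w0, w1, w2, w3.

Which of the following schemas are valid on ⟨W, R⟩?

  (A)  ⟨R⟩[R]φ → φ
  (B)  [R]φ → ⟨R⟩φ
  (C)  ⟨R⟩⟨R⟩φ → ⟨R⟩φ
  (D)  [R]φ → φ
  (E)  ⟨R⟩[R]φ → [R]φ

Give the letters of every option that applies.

R is reflexive: each world relates to itself.
R is not symmetric: w3 R w1 but not w1 R w3.
R is not transitive: w1 R w0 and w0 R w2 but not w1 R w2.
R is not euclidean: w0 R w1 and w0 R w2 but not w1 R w2.
R is serial: every world has an R-successor.
(A) ⟨R⟩[R]φ → φ (the dual of axiom B) characterises the symmetric frames. R is not symmetric — not valid.
(B) [R]φ → ⟨R⟩φ (axiom D) characterises the serial frames. R is serial — valid.
(C) ⟨R⟩⟨R⟩φ → ⟨R⟩φ is the dual of axiom 4, which corresponds to transitivity. R is not transitive — not valid.
(D) axiom T: valid iff R is reflexive. R is reflexive — valid.
(E) ⟨R⟩[R]φ → [R]φ is the dual of axiom 5; it is valid on a frame exactly when R is euclidean. R is not euclidean, so not valid.

B, D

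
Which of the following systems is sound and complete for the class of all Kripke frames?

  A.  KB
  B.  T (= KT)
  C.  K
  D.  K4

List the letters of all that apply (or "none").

(A) KB is determined by the class of symmetric frames.
(B) T (= KT) is determined by the class of reflexive frames.
(C) K is determined by exactly this class.
(D) K4 is determined by the class of transitive frames.

C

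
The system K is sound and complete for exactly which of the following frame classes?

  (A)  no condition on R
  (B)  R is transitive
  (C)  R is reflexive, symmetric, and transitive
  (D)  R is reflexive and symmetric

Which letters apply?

A

(A) K is sound and complete for exactly this class.
(B) this class determines K4, not K.
(C) this class determines S5, not K.
(D) this class determines B (= KTB), not K.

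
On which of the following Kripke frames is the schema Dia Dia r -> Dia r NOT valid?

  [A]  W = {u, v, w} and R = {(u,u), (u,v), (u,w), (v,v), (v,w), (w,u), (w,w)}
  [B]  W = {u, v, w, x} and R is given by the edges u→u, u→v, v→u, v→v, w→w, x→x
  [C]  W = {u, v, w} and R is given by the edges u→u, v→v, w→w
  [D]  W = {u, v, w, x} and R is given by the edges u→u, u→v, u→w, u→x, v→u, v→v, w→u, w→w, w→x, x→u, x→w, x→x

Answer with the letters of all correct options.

The schema Dia Dia r -> Dia r is the dual of axiom 4; it is valid on a frame iff R is transitive.
(A) R is not transitive (v R w and w R u but not v R u), so the schema fails here.
(B) R is transitive (R is closed under composition), so the schema is valid here.
(C) R is transitive (R is closed under composition), so the schema is valid here.
(D) R is not transitive (v R u and u R w but not v R w), so the schema fails here.

A, D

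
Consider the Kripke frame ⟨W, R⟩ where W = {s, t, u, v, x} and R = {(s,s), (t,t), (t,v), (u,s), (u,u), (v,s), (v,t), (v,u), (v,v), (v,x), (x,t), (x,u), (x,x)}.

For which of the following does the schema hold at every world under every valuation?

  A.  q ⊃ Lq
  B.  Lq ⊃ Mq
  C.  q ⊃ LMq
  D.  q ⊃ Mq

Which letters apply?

R is reflexive: each world relates to itself.
R is not symmetric: u R s but not s R u.
R is serial: every world has an R-successor.
R is not a subset of the identity: t R v with t ≠ v.
(A) q ⊃ Lq is equivalent to ◇p→p; it holds exactly when R ⊆ identity. Here R ⊄ identity — not valid.
(B) Lq ⊃ Mq (axiom D) characterises the serial frames. R is serial — valid.
(C) q ⊃ LMq is axiom B; it is valid on a frame exactly when R is symmetric. R is not symmetric, so not valid.
(D) q ⊃ Mq (the dual of axiom T) characterises the reflexive frames. R is reflexive — valid.

B, D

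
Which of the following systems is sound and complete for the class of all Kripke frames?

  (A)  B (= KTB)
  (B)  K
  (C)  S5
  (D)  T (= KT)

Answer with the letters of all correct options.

B

(A) B (= KTB) is determined by the class of reflexive and symmetric frames.
(B) K is determined by exactly this class.
(C) S5 is determined by the class of reflexive, symmetric, and transitive frames.
(D) T (= KT) is determined by the class of reflexive frames.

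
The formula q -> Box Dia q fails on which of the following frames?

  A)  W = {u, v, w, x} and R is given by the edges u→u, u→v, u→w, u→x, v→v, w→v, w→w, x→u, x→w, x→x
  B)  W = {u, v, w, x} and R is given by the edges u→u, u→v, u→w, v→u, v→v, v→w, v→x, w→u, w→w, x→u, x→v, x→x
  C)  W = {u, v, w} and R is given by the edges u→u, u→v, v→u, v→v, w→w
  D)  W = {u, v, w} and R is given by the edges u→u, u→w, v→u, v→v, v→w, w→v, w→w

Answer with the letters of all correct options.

A, B, D

The schema q -> Box Dia q is axiom B; it is valid on a frame iff R is symmetric.
(A) R is not symmetric (u R v but not v R u), so the schema fails here.
(B) R is not symmetric (v R w but not w R v), so the schema fails here.
(C) R is symmetric (every R-edge is matched by its reverse), so the schema is valid here.
(D) R is not symmetric (u R w but not w R u), so the schema fails here.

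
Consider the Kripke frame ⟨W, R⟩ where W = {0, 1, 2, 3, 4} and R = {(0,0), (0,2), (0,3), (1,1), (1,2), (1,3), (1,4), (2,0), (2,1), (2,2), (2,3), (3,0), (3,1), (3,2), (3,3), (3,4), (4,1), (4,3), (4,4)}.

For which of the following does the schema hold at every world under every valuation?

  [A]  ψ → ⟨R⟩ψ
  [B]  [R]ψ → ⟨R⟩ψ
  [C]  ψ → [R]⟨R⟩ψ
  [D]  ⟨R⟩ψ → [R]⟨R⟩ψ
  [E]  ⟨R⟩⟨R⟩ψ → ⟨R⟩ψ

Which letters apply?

A, B, C

R is reflexive: each world relates to itself.
R is symmetric: every R-edge is matched by its reverse.
R is not transitive: 0 R 2 and 2 R 1 but not 0 R 1.
R is not euclidean: 1 R 2 and 1 R 4 but not 2 R 4.
R is serial: every world has an R-successor.
(A) ψ → ⟨R⟩ψ (the dual of axiom T) characterises the reflexive frames. R is reflexive — valid.
(B) [R]ψ → ⟨R⟩ψ (axiom D) characterises the serial frames. R is serial — valid.
(C) ψ → [R]⟨R⟩ψ is axiom B; it is valid on a frame exactly when R is symmetric. R is symmetric, so valid.
(D) ⟨R⟩ψ → [R]⟨R⟩ψ (axiom 5) characterises the euclidean frames. R is not euclidean — not valid.
(E) ⟨R⟩⟨R⟩ψ → ⟨R⟩ψ is the dual of axiom 4, which corresponds to transitivity. R is not transitive — not valid.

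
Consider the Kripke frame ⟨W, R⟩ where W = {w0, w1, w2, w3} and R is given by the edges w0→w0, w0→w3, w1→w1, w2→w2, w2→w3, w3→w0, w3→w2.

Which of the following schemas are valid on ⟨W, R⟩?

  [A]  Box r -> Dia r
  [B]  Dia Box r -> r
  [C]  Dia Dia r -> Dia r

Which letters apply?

R is symmetric: every R-edge is matched by its reverse.
R is not transitive: w0 R w3 and w3 R w2 but not w0 R w2.
R is serial: every world has an R-successor.
(A) Box r -> Dia r is axiom D, which corresponds to seriality. R is serial — valid.
(B) the dual of axiom B: valid iff R is symmetric. R is symmetric — valid.
(C) the dual of axiom 4: valid iff R is transitive. R is not transitive — not valid.

A, B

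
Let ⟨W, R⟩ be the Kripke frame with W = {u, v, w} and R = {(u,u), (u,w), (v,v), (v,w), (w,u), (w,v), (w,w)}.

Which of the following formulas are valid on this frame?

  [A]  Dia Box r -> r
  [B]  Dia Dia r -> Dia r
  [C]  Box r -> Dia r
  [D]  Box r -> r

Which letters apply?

R is reflexive: each world relates to itself.
R is symmetric: every R-edge is matched by its reverse.
R is not transitive: u R w and w R v but not u R v.
R is serial: every world has an R-successor.
(A) Dia Box r -> r is the dual of axiom B; it is valid on a frame exactly when R is symmetric. R is symmetric, so valid.
(B) Dia Dia r -> Dia r (the dual of axiom 4) characterises the transitive frames. R is not transitive — not valid.
(C) Box r -> Dia r is axiom D; it is valid on a frame exactly when R is serial. R is serial, so valid.
(D) Box r -> r is axiom T, which corresponds to reflexivity. R is reflexive — valid.

A, C, D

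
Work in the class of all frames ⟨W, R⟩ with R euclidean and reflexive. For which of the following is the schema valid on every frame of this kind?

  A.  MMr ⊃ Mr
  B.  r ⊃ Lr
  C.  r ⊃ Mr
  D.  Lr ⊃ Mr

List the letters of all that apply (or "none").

A, C, D

A reflexive euclidean relation is also symmetric (from wRw and wRv the euclidean condition gives vRw) and hence transitive; it is an equivalence relation.
(A) MMr ⊃ Mr is the dual of axiom 4, which corresponds to transitivity. Every such R is transitive — valid.
(B) r ⊃ Lr is equivalent to ◇p→p; it holds exactly when R ⊆ identity. Such an R need not be a subset of the identity — not valid.
(C) r ⊃ Mr is the dual of axiom T; it is valid on a frame exactly when R is reflexive. Every such R is reflexive, so valid.
(D) Lr ⊃ Mr is axiom D; it is valid on a frame exactly when R is serial. Every such R is serial, so valid.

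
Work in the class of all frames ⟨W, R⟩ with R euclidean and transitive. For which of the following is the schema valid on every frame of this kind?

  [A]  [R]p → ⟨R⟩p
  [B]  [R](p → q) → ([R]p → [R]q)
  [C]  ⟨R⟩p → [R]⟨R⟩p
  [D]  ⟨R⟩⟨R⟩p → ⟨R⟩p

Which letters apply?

(A) [R]p → ⟨R⟩p is axiom D; it is valid on a frame exactly when R is serial. Such an R need not be serial, so not valid.
(B) [R](p → q) → ([R]p → [R]q) is the K axiom; it holds on all frames — valid.
(C) ⟨R⟩p → [R]⟨R⟩p is axiom 5, which corresponds to the euclidean property. Every such R is euclidean — valid.
(D) ⟨R⟩⟨R⟩p → ⟨R⟩p (the dual of axiom 4) characterises the transitive frames. Every such R is transitive — valid.

B, C, D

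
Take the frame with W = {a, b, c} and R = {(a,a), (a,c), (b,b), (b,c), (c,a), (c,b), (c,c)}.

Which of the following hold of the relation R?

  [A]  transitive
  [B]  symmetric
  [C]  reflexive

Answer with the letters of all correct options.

B, C

(A) not transitive: a R c and c R b but not a R b.
(B) symmetric: every R-edge is matched by its reverse.
(C) reflexive: each world relates to itself.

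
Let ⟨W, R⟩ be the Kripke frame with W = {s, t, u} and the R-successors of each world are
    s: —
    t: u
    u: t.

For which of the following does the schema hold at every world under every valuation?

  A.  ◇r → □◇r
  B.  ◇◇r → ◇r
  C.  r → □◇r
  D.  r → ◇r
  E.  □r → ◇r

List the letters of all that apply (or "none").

R is not reflexive: not s R s.
R is symmetric: every R-edge is matched by its reverse.
R is not transitive: t R u and u R t but not t R t.
R is not euclidean: t R u and t R u but not u R u.
R is not serial: s has no R-successor.
(A) ◇r → □◇r (axiom 5) characterises the euclidean frames. R is not euclidean — not valid.
(B) ◇◇r → ◇r is the dual of axiom 4; it is valid on a frame exactly when R is transitive. R is not transitive, so not valid.
(C) axiom B: valid iff R is symmetric. R is symmetric — valid.
(D) r → ◇r is the dual of axiom T; it is valid on a frame exactly when R is reflexive. R is not reflexive, so not valid.
(E) □r → ◇r is axiom D, which corresponds to seriality. R is not serial — not valid.

C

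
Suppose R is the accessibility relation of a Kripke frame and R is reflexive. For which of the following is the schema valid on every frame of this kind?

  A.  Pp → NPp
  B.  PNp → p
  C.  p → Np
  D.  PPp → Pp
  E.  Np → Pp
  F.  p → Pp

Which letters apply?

A reflexive relation is serial.
(A) Pp → NPp (axiom 5) characterises the euclidean frames. Such an R need not be euclidean — not valid.
(B) PNp → p is the dual of axiom B, which corresponds to symmetry. Such an R need not be symmetric — not valid.
(C) p → Np (equivalent to ◇p→p) corresponds to R being a subset of the identity. Such an R need not be a subset of the identity, so not valid.
(D) the dual of axiom 4: valid iff R is transitive. Such an R need not be transitive — not valid.
(E) Np → Pp is axiom D; it is valid on a frame exactly when R is serial. Every such R is serial, so valid.
(F) p → Pp is the dual of axiom T, which corresponds to reflexivity. Every such R is reflexive — valid.

E, F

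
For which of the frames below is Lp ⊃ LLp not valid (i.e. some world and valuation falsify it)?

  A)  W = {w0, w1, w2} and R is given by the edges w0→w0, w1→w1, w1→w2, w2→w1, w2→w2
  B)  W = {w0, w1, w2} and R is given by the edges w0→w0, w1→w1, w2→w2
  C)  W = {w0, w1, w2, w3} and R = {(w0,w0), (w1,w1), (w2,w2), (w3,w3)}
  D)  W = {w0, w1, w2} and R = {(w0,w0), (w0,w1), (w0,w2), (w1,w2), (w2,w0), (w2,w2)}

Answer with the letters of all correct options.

The schema Lp ⊃ LLp is axiom 4; it is valid on a frame iff R is transitive.
(A) R is transitive (R is closed under composition), so the schema is valid here.
(B) R is transitive (R is closed under composition), so the schema is valid here.
(C) R is transitive (R is closed under composition), so the schema is valid here.
(D) R is not transitive (w1 R w2 and w2 R w0 but not w1 R w0), so the schema fails here.

D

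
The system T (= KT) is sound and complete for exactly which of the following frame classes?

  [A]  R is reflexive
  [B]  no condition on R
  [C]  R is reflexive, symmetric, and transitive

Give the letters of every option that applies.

(A) T (= KT) is sound and complete for exactly this class.
(B) this class determines K, not T (= KT).
(C) this class determines S5, not T (= KT).

A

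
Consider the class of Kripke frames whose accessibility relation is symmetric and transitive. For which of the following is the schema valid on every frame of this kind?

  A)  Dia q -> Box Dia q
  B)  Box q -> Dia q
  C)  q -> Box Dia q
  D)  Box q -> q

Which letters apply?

A, C

A symmetric transitive relation is euclidean (uRv and uRw give vRu by symmetry, then vRw by transitivity).
(A) axiom 5: valid iff R is euclidean. Every such R is euclidean — valid.
(B) axiom D: valid iff R is serial. Such an R need not be serial — not valid.
(C) q -> Box Dia q is axiom B; it is valid on a frame exactly when R is symmetric. Every such R is symmetric, so valid.
(D) Box q -> q is axiom T; it is valid on a frame exactly when R is reflexive. Such an R need not be reflexive, so not valid.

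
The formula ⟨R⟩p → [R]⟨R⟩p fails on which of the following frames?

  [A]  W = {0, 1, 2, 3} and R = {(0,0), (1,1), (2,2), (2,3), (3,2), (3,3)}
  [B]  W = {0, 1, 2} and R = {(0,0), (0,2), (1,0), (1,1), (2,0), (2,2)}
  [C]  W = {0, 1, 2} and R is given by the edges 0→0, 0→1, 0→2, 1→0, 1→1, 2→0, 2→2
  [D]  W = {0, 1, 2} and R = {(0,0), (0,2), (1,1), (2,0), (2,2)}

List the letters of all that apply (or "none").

B, C

The schema ⟨R⟩p → [R]⟨R⟩p is axiom 5; it is valid on a frame iff R is euclidean.
(A) R is euclidean (any two R-successors of the same world are R-related), so the schema is valid here.
(B) R is not euclidean (1 R 0 and 1 R 1 but not 0 R 1), so the schema fails here.
(C) R is not euclidean (0 R 1 and 0 R 2 but not 1 R 2), so the schema fails here.
(D) R is euclidean (any two R-successors of the same world are R-related), so the schema is valid here.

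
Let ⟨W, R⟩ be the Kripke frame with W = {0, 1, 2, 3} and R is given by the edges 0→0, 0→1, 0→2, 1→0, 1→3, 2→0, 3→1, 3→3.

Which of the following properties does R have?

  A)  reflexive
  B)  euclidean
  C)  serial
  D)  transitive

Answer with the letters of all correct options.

(A) not reflexive: not 1 R 1.
(B) not euclidean: 0 R 1 and 0 R 2 but not 1 R 2.
(C) serial: every world has an R-successor.
(D) not transitive: 0 R 1 and 1 R 3 but not 0 R 3.

C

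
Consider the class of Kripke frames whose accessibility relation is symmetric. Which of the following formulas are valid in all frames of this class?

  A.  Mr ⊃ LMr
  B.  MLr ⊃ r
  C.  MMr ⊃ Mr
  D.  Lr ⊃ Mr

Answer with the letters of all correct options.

(A) Mr ⊃ LMr is axiom 5; it is valid on a frame exactly when R is euclidean. Such an R need not be euclidean, so not valid.
(B) MLr ⊃ r is the dual of axiom B; it is valid on a frame exactly when R is symmetric. Every such R is symmetric, so valid.
(C) MMr ⊃ Mr is the dual of axiom 4; it is valid on a frame exactly when R is transitive. Such an R need not be transitive, so not valid.
(D) Lr ⊃ Mr is axiom D, which corresponds to seriality. Such an R need not be serial — not valid.

B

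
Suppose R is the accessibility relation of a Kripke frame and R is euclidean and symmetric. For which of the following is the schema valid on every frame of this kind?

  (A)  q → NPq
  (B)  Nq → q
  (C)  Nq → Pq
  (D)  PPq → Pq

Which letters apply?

A, D

A symmetric euclidean relation is transitive (uRv and vRw give vRu by symmetry, then uRw by the euclidean condition, applied at v).
(A) q → NPq is axiom B, which corresponds to symmetry. Every such R is symmetric — valid.
(B) Nq → q is axiom T; it is valid on a frame exactly when R is reflexive. Such an R need not be reflexive, so not valid.
(C) Nq → Pq is axiom D; it is valid on a frame exactly when R is serial. Such an R need not be serial, so not valid.
(D) PPq → Pq is the dual of axiom 4; it is valid on a frame exactly when R is transitive. Every such R is transitive, so valid.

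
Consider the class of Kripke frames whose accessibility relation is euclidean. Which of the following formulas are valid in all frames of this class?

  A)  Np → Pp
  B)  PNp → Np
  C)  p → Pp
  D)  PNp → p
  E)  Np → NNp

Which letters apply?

(A) Np → Pp (axiom D) characterises the serial frames. Such an R need not be serial — not valid.
(B) the dual of axiom 5: valid iff R is euclidean. Every such R is euclidean — valid.
(C) p → Pp is the dual of axiom T; it is valid on a frame exactly when R is reflexive. Such an R need not be reflexive, so not valid.
(D) the dual of axiom B: valid iff R is symmetric. Such an R need not be symmetric — not valid.
(E) axiom 4: valid iff R is transitive. Such an R need not be transitive — not valid.

B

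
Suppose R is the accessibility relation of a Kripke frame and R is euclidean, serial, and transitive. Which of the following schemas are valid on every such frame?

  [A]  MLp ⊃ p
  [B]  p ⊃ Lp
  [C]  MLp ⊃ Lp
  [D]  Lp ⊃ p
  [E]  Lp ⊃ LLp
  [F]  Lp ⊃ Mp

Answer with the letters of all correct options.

(A) MLp ⊃ p is the dual of axiom B; it is valid on a frame exactly when R is symmetric. Such an R need not be symmetric, so not valid.
(B) p ⊃ Lp is equivalent to ◇p→p; it holds exactly when R ⊆ identity. Such an R need not be a subset of the identity — not valid.
(C) MLp ⊃ Lp is the dual of axiom 5; it is valid on a frame exactly when R is euclidean. Every such R is euclidean, so valid.
(D) Lp ⊃ p is axiom T; it is valid on a frame exactly when R is reflexive. Such an R need not be reflexive, so not valid.
(E) axiom 4: valid iff R is transitive. Every such R is transitive — valid.
(F) Lp ⊃ Mp is axiom D; it is valid on a frame exactly when R is serial. Every such R is serial, so valid.

C, E, F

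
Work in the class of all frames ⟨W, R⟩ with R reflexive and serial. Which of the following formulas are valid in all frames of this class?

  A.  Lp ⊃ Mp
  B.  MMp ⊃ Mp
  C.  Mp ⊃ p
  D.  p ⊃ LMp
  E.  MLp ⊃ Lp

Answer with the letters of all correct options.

A

(A) Lp ⊃ Mp is axiom D; it is valid on a frame exactly when R is serial. Every such R is serial, so valid.
(B) MMp ⊃ Mp (the dual of axiom 4) characterises the transitive frames. Such an R need not be transitive — not valid.
(C) Mp ⊃ p (the converse of T) corresponds to R being a subset of the identity. Such an R need not be a subset of the identity, so not valid.
(D) p ⊃ LMp (axiom B) characterises the symmetric frames. Such an R need not be symmetric — not valid.
(E) MLp ⊃ Lp (the dual of axiom 5) characterises the euclidean frames. Such an R need not be euclidean — not valid.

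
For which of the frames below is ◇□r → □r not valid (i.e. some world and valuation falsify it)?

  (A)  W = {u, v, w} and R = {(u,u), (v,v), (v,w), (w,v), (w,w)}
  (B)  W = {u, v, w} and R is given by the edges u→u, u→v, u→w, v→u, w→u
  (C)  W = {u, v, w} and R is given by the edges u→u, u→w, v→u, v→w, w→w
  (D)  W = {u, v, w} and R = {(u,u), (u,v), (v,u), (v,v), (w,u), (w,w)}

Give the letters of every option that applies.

The schema ◇□r → □r is the dual of axiom 5; it is valid on a frame iff R is euclidean.
(A) R is euclidean (any two R-successors of the same world are R-related), so the schema is valid here.
(B) R is not euclidean (u R v and u R w but not v R w), so the schema fails here.
(C) R is not euclidean (u R w and u R u but not w R u), so the schema fails here.
(D) R is not euclidean (w R u and w R w but not u R w), so the schema fails here.

B, C, D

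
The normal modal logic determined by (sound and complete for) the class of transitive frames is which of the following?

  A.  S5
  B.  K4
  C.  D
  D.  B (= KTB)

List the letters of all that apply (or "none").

B

(A) S5 is determined by the class of reflexive, symmetric, and transitive frames.
(B) K4 is determined by exactly this class.
(C) D is determined by the class of serial frames.
(D) B (= KTB) is determined by the class of reflexive and symmetric frames.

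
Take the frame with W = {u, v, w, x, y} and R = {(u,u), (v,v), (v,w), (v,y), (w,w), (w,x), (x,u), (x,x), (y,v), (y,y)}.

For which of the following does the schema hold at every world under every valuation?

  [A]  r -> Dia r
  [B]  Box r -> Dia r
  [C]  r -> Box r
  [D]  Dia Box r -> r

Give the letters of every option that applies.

R is reflexive: each world relates to itself.
R is not symmetric: v R w but not w R v.
R is serial: every world has an R-successor.
R is not a subset of the identity: v R w with v ≠ w.
(A) the dual of axiom T: valid iff R is reflexive. R is reflexive — valid.
(B) axiom D: valid iff R is serial. R is serial — valid.
(C) r -> Box r is valid only on frames where every R-edge is a self-loop. Here R ⊄ identity — not valid.
(D) the dual of axiom B: valid iff R is symmetric. R is not symmetric — not valid.

A, B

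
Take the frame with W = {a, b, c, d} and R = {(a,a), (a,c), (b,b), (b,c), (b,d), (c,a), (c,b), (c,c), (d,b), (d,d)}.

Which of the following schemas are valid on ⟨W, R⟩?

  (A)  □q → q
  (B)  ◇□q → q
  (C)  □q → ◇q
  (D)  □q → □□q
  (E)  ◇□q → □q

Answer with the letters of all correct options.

R is reflexive: each world relates to itself.
R is symmetric: every R-edge is matched by its reverse.
R is not transitive: a R c and c R b but not a R b.
R is not euclidean: b R c and b R d but not c R d.
R is serial: every world has an R-successor.
(A) □q → q is axiom T; it is valid on a frame exactly when R is reflexive. R is reflexive, so valid.
(B) ◇□q → q is the dual of axiom B; it is valid on a frame exactly when R is symmetric. R is symmetric, so valid.
(C) axiom D: valid iff R is serial. R is serial — valid.
(D) □q → □□q (axiom 4) characterises the transitive frames. R is not transitive — not valid.
(E) ◇□q → □q is the dual of axiom 5, which corresponds to the euclidean property. R is not euclidean — not valid.

A, B, C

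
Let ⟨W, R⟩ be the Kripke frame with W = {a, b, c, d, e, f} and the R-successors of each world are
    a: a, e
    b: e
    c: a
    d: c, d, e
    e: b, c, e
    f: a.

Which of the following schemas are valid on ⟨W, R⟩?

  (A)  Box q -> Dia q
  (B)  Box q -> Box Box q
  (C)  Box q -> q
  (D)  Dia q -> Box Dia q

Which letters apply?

R is not reflexive: not b R b.
R is not transitive: a R e and e R b but not a R b.
R is not euclidean: a R e and a R a but not e R a.
R is serial: every world has an R-successor.
(A) axiom D: valid iff R is serial. R is serial — valid.
(B) Box q -> Box Box q (axiom 4) characterises the transitive frames. R is not transitive — not valid.
(C) Box q -> q is axiom T; it is valid on a frame exactly when R is reflexive. R is not reflexive, so not valid.
(D) Dia q -> Box Dia q is axiom 5, which corresponds to the euclidean property. R is not euclidean — not valid.

A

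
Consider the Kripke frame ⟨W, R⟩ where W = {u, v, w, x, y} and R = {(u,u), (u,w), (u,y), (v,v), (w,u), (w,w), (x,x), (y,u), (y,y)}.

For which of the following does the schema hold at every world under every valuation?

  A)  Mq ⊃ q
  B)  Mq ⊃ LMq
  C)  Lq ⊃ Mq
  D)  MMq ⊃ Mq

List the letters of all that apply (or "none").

R is not transitive: w R u and u R y but not w R y.
R is not euclidean: u R w and u R y but not w R y.
R is serial: every world has an R-successor.
R is not a subset of the identity: u R w with u ≠ w.
(A) Mq ⊃ q is valid only on frames where every R-edge is a self-loop. Here R ⊄ identity — not valid.
(B) Mq ⊃ LMq is axiom 5; it is valid on a frame exactly when R is euclidean. R is not euclidean, so not valid.
(C) Lq ⊃ Mq (axiom D) characterises the serial frames. R is serial — valid.
(D) the dual of axiom 4: valid iff R is transitive. R is not transitive — not valid.

C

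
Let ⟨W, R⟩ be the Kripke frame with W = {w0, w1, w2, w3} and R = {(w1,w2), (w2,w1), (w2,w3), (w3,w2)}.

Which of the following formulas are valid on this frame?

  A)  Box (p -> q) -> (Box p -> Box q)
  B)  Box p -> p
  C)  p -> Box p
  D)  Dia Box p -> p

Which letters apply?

A, D

R is not reflexive: not w0 R w0.
R is symmetric: every R-edge is matched by its reverse.
R is not a subset of the identity: w1 R w2 with w1 ≠ w2.
(A) Box (p -> q) -> (Box p -> Box q) is axiom K, valid on every Kripke frame — valid.
(B) Box p -> p is axiom T, which corresponds to reflexivity. R is not reflexive — not valid.
(C) p -> Box p is valid only on frames where every R-edge is a self-loop. Here R ⊄ identity — not valid.
(D) Dia Box p -> p (the dual of axiom B) characterises the symmetric frames. R is symmetric — valid.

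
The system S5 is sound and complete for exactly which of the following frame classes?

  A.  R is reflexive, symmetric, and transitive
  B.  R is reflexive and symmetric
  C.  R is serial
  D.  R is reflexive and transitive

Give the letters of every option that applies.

A

(A) S5 is sound and complete for exactly this class.
(B) this class determines B (= KTB), not S5.
(C) this class determines D, not S5.
(D) this class determines S4, not S5.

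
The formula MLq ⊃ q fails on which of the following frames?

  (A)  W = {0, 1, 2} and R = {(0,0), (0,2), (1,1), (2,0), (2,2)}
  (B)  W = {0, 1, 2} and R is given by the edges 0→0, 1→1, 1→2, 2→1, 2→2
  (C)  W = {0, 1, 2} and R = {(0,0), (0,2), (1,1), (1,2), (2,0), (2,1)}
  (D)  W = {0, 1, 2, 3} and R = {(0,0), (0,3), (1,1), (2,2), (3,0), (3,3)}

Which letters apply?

The schema MLq ⊃ q is the dual of axiom B; it is valid on a frame iff R is symmetric.
(A) R is symmetric (every R-edge is matched by its reverse), so the schema is valid here.
(B) R is symmetric (every R-edge is matched by its reverse), so the schema is valid here.
(C) R is symmetric (every R-edge is matched by its reverse), so the schema is valid here.
(D) R is symmetric (every R-edge is matched by its reverse), so the schema is valid here.

none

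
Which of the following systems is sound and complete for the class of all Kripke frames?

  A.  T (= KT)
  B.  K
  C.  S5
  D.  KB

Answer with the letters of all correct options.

B

(A) T (= KT) is determined by the class of reflexive frames.
(B) K is determined by exactly this class.
(C) S5 is determined by the class of reflexive, symmetric, and transitive frames.
(D) KB is determined by the class of symmetric frames.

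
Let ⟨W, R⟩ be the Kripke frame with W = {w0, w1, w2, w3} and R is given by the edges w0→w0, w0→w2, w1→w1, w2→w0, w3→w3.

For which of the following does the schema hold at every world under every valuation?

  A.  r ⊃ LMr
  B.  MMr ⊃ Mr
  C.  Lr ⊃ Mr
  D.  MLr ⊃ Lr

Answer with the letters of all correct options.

R is symmetric: every R-edge is matched by its reverse.
R is not transitive: w2 R w0 and w0 R w2 but not w2 R w2.
R is not euclidean: w0 R w2 and w0 R w2 but not w2 R w2.
R is serial: every world has an R-successor.
(A) r ⊃ LMr (axiom B) characterises the symmetric frames. R is symmetric — valid.
(B) MMr ⊃ Mr is the dual of axiom 4; it is valid on a frame exactly when R is transitive. R is not transitive, so not valid.
(C) Lr ⊃ Mr (axiom D) characterises the serial frames. R is serial — valid.
(D) MLr ⊃ Lr is the dual of axiom 5, which corresponds to the euclidean property. R is not euclidean — not valid.

A, C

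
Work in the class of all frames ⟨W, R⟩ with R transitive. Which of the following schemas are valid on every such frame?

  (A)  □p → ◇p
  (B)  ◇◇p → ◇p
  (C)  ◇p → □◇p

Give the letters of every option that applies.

(A) □p → ◇p (axiom D) characterises the serial frames. Such an R need not be serial — not valid.
(B) the dual of axiom 4: valid iff R is transitive. Every such R is transitive — valid.
(C) ◇p → □◇p is axiom 5; it is valid on a frame exactly when R is euclidean. Such an R need not be euclidean, so not valid.

B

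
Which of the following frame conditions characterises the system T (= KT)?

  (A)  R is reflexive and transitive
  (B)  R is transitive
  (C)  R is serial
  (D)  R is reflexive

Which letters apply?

D

(A) this class determines S4, not T (= KT).
(B) this class determines K4, not T (= KT).
(C) this class determines D, not T (= KT).
(D) T (= KT) is sound and complete for exactly this class.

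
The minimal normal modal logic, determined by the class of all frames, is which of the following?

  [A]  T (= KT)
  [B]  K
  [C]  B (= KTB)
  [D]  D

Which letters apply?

B

(A) T (= KT) is determined by the class of reflexive frames.
(B) K is determined by exactly this class.
(C) B (= KTB) is determined by the class of reflexive and symmetric frames.
(D) D is determined by the class of serial frames.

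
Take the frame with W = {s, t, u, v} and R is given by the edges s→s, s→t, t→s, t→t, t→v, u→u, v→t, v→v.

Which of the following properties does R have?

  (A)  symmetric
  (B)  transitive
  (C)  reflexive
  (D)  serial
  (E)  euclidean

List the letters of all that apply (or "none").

A, C, D

(A) symmetric: every R-edge is matched by its reverse.
(B) not transitive: s R t and t R v but not s R v.
(C) reflexive: each world relates to itself.
(D) serial: every world has an R-successor.
(E) not euclidean: t R s and t R v but not s R v.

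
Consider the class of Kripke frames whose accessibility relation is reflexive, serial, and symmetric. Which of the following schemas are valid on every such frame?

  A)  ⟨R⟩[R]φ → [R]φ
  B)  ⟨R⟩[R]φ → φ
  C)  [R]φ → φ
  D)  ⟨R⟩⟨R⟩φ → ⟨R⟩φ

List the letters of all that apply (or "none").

B, C

(A) the dual of axiom 5: valid iff R is euclidean. Such an R need not be euclidean — not valid.
(B) ⟨R⟩[R]φ → φ (the dual of axiom B) characterises the symmetric frames. Every such R is symmetric — valid.
(C) [R]φ → φ (axiom T) characterises the reflexive frames. Every such R is reflexive — valid.
(D) ⟨R⟩⟨R⟩φ → ⟨R⟩φ is the dual of axiom 4; it is valid on a frame exactly when R is transitive. Such an R need not be transitive, so not valid.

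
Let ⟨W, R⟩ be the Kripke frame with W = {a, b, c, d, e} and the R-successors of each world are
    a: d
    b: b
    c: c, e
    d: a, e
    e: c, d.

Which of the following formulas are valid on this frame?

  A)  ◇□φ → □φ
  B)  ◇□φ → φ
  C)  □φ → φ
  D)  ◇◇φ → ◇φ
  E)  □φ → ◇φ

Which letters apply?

B, E

R is not reflexive: not a R a.
R is symmetric: every R-edge is matched by its reverse.
R is not transitive: a R d and d R a but not a R a.
R is not euclidean: d R a and d R e but not a R e.
R is serial: every world has an R-successor.
(A) ◇□φ → □φ is the dual of axiom 5, which corresponds to the euclidean property. R is not euclidean — not valid.
(B) ◇□φ → φ is the dual of axiom B, which corresponds to symmetry. R is symmetric — valid.
(C) □φ → φ (axiom T) characterises the reflexive frames. R is not reflexive — not valid.
(D) ◇◇φ → ◇φ is the dual of axiom 4; it is valid on a frame exactly when R is transitive. R is not transitive, so not valid.
(E) □φ → ◇φ (axiom D) characterises the serial frames. R is serial — valid.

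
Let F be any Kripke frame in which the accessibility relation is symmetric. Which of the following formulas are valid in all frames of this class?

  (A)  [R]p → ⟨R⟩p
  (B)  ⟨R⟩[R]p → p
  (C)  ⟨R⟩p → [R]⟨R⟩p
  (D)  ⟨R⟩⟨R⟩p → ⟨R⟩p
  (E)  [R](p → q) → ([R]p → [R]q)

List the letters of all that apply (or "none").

(A) [R]p → ⟨R⟩p is axiom D; it is valid on a frame exactly when R is serial. Such an R need not be serial, so not valid.
(B) the dual of axiom B: valid iff R is symmetric. Every such R is symmetric — valid.
(C) axiom 5: valid iff R is euclidean. Such an R need not be euclidean — not valid.
(D) ⟨R⟩⟨R⟩p → ⟨R⟩p is the dual of axiom 4, which corresponds to transitivity. Such an R need not be transitive — not valid.
(E) [R](p → q) → ([R]p → [R]q) is the K axiom; it holds on all frames — valid.

B, E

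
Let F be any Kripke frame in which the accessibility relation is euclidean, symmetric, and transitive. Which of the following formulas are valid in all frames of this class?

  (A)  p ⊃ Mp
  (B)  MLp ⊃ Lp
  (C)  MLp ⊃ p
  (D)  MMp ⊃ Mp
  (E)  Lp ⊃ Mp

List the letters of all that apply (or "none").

(A) p ⊃ Mp is the dual of axiom T; it is valid on a frame exactly when R is reflexive. Such an R need not be reflexive, so not valid.
(B) MLp ⊃ Lp is the dual of axiom 5, which corresponds to the euclidean property. Every such R is euclidean — valid.
(C) MLp ⊃ p is the dual of axiom B; it is valid on a frame exactly when R is symmetric. Every such R is symmetric, so valid.
(D) MMp ⊃ Mp is the dual of axiom 4, which corresponds to transitivity. Every such R is transitive — valid.
(E) Lp ⊃ Mp (axiom D) characterises the serial frames. Such an R need not be serial — not valid.

B, C, D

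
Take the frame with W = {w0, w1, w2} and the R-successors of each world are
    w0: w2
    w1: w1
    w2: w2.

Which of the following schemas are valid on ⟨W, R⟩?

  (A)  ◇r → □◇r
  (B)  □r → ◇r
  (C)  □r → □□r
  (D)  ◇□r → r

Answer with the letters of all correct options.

A, B, C

R is not symmetric: w0 R w2 but not w2 R w0.
R is transitive: R is closed under composition.
R is euclidean: any two R-successors of the same world are R-related.
R is serial: every world has an R-successor.
(A) ◇r → □◇r is axiom 5, which corresponds to the euclidean property. R is euclidean — valid.
(B) axiom D: valid iff R is serial. R is serial — valid.
(C) □r → □□r (axiom 4) characterises the transitive frames. R is transitive — valid.
(D) ◇□r → r is the dual of axiom B; it is valid on a frame exactly when R is symmetric. R is not symmetric, so not valid.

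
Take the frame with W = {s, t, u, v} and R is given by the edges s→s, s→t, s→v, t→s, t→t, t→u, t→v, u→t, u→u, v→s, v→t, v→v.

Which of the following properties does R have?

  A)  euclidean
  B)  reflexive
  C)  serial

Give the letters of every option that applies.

B, C

(A) not euclidean: t R s and t R u but not s R u.
(B) reflexive: each world relates to itself.
(C) serial: every world has an R-successor.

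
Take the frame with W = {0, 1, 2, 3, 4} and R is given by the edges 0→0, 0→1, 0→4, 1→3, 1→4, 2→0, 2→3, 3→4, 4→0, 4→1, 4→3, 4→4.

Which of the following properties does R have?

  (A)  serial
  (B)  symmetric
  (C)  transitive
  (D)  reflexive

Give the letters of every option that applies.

(A) serial: every world has an R-successor.
(B) not symmetric: 0 R 1 but not 1 R 0.
(C) not transitive: 0 R 1 and 1 R 3 but not 0 R 3.
(D) not reflexive: not 1 R 1.

A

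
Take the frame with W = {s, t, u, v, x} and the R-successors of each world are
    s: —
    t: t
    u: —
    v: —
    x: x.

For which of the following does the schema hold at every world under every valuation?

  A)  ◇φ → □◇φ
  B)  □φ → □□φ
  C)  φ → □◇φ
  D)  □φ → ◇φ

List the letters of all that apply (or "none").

R is symmetric: every R-edge is matched by its reverse.
R is transitive: R is closed under composition.
R is euclidean: any two R-successors of the same world are R-related.
R is not serial: s has no R-successor.
(A) ◇φ → □◇φ (axiom 5) characterises the euclidean frames. R is euclidean — valid.
(B) axiom 4: valid iff R is transitive. R is transitive — valid.
(C) φ → □◇φ is axiom B; it is valid on a frame exactly when R is symmetric. R is symmetric, so valid.
(D) □φ → ◇φ is axiom D; it is valid on a frame exactly when R is serial. R is not serial, so not valid.

A, B, C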